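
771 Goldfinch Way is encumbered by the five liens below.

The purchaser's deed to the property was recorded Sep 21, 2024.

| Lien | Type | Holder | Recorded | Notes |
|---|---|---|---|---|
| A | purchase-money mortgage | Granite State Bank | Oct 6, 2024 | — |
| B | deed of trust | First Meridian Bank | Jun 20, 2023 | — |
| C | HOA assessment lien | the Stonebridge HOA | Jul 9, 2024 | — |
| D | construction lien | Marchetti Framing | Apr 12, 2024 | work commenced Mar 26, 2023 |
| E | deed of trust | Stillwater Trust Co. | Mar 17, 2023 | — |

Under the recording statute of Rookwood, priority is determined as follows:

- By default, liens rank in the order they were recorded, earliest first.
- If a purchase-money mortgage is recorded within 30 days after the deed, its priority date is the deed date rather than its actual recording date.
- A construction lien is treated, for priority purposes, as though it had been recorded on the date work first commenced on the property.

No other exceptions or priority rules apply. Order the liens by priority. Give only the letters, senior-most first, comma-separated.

E, D, B, C, A

First, effective dates: A's effective date is the deed date, Sep 21, 2024; D relates back to Mar 26, 2023 (work commenced).
By effective date, earliest first: E (Mar 17, 2023), D (Mar 26, 2023), B (Jun 20, 2023), C (Jul 9, 2024), A (Sep 21, 2024).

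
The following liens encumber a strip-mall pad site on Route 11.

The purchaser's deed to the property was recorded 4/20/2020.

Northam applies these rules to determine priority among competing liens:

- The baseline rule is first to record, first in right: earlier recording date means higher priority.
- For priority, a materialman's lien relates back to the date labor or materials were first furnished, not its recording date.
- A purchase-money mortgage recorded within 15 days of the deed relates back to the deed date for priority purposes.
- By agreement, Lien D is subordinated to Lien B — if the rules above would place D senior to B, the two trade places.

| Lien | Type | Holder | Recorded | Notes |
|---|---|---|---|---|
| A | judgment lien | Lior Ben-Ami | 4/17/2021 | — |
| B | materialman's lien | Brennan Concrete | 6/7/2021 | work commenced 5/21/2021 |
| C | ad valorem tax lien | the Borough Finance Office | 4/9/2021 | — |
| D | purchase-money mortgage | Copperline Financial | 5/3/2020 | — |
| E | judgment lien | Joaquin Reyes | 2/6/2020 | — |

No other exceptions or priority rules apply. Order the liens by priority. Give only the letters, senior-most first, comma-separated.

First, effective dates: B is treated as recorded 5/21/2021, the work-commencement date; D was recorded within the 15-day window, so its effective date is the deed date 4/20/2020.
By effective date, earliest first: E (2/6/2020), D (4/20/2020), C (4/9/2021), A (4/17/2021), B (5/21/2021).
D is senior to B before the subordination, so the two trade places.

E, B, C, A, D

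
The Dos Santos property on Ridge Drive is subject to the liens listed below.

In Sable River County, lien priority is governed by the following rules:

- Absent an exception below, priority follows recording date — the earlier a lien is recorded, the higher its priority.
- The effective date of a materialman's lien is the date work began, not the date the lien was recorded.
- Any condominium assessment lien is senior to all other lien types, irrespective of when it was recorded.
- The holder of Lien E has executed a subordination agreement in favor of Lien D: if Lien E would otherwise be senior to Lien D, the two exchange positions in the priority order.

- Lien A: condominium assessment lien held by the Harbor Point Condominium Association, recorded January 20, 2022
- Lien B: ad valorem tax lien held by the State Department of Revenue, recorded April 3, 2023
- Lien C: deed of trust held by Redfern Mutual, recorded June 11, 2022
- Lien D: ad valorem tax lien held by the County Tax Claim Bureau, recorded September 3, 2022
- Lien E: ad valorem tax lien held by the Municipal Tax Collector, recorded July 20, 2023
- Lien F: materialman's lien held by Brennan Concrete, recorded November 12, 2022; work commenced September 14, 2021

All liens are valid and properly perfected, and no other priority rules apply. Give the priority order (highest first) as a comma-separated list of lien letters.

Effective dates after the stated exceptions: F is treated as recorded September 14, 2021, the work-commencement date.
A is a condominium assessment lien, so it outranks all other liens regardless of date.
Among the remaining liens, by effective date: F (September 14, 2021), C (June 11, 2022), D (September 3, 2022), B (April 3, 2023), E (July 20, 2023).
Since E is not senior to D, the subordination leaves the order unchanged.

A, F, C, D, B, E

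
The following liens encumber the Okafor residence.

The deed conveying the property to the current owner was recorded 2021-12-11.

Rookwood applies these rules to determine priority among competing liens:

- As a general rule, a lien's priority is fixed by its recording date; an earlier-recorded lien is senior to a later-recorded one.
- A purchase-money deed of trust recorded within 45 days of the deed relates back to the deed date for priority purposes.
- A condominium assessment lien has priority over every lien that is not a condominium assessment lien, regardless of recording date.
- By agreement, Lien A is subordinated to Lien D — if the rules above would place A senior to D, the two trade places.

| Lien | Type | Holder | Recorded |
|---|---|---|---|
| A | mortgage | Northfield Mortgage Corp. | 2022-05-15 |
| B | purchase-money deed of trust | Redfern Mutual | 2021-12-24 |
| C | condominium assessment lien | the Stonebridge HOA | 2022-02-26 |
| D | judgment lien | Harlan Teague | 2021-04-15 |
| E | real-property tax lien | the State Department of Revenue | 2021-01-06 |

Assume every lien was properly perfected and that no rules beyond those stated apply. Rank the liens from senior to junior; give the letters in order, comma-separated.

Adjusting effective dates: B was recorded within the 45-day window, so its effective date is the deed date 2021-12-11.
C is a condominium assessment lien and takes priority over every other lien.
Ordering the rest by effective date: E (2021-01-06), D (2021-04-15), B (2021-12-11), A (2022-05-15).
A is already junior to D, so the subordination agreement changes nothing.

C, E, D, B, A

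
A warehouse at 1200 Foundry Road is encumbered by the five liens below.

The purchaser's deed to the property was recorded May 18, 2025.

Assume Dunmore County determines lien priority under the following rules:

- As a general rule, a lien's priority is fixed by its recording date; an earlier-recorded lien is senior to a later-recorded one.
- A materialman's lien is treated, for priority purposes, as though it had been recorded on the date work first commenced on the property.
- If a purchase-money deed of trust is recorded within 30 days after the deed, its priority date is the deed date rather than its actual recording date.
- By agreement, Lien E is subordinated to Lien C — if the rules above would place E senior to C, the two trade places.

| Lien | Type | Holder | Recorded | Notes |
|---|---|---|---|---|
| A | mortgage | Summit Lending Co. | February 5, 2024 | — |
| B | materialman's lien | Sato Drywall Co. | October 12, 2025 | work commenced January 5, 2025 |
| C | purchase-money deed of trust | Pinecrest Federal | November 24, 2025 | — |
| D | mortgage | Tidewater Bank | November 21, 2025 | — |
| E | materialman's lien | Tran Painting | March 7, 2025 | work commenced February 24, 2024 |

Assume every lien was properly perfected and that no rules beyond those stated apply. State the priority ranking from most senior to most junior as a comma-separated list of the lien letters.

Effective dates after the stated exceptions: B relates back to January 5, 2025 (work commenced); C was recorded 190 days after the deed — beyond 30 days — so no relation-back applies; E's effective date is February 24, 2024, when work began.
By effective date: A (February 5, 2024), E (February 24, 2024), B (January 5, 2025), D (November 21, 2025), C (November 24, 2025).
The subordination applies — E was senior to C — so E and C swap.

A, C, B, D, E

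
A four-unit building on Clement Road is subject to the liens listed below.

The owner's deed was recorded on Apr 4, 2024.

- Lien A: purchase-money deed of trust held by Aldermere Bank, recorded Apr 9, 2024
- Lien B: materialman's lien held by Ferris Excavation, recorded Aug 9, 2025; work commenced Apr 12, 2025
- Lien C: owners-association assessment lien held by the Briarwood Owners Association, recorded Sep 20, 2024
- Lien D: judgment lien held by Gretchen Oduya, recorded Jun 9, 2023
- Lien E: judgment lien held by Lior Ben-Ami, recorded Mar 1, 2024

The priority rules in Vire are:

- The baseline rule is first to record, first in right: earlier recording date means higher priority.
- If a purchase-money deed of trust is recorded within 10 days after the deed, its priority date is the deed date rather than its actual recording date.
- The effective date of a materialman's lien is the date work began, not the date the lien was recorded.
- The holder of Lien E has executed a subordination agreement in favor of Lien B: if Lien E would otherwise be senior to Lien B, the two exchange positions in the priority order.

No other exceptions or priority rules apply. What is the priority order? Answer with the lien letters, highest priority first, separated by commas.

D, B, A, C, E

Effective dates: A's effective date is the deed date, Apr 4, 2024; B relates back to Apr 12, 2025 (work commenced).
By effective date: D (Jun 9, 2023), E (Mar 1, 2024), A (Apr 4, 2024), C (Sep 20, 2024), B (Apr 12, 2025).
E is senior to B before the subordination, so the two trade places.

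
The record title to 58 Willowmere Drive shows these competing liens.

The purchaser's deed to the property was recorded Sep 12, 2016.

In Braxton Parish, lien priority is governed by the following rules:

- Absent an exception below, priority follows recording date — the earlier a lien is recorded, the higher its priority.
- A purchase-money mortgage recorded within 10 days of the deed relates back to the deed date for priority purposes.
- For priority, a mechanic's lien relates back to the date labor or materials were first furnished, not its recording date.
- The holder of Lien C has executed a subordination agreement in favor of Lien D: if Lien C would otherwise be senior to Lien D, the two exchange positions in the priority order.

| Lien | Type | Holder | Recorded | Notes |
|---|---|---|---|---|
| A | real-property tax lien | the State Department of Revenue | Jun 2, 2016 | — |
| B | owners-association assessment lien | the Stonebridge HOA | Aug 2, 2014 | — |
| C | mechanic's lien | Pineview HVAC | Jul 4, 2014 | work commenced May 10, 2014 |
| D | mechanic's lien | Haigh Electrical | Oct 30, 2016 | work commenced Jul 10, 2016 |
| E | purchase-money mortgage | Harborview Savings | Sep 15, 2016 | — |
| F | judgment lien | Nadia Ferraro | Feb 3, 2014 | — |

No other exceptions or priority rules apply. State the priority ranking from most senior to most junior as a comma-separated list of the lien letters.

First, effective dates: C's effective date is May 10, 2014, when work began; D's effective date is Jul 10, 2016, when work began; E's effective date is the deed date, Sep 12, 2016.
Ordering by effective date: F (Feb 3, 2014), C (May 10, 2014), B (Aug 2, 2014), A (Jun 2, 2016), D (Jul 10, 2016), E (Sep 12, 2016).
C is senior to D before the subordination, so the two trade places.

F, D, B, A, C, E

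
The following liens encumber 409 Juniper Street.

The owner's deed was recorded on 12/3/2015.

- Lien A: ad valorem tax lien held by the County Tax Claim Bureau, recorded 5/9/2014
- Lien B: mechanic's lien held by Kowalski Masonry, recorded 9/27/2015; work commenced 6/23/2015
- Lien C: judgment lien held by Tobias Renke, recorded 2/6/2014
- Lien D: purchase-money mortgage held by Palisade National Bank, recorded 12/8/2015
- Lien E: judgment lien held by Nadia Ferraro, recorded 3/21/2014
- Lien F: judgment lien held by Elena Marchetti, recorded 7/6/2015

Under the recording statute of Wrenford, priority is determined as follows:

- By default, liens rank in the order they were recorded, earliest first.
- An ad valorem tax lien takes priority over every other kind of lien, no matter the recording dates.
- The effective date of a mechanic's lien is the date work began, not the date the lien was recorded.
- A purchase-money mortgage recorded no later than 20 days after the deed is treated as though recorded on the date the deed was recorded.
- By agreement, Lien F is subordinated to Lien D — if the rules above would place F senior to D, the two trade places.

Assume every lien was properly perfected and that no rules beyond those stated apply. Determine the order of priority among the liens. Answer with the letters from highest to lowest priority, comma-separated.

A, C, E, B, D, F

Effective dates after the stated exceptions: B relates back to 6/23/2015 (work commenced); D relates back to the deed date 12/3/2015.
A is an ad valorem tax lien, so it outranks all other liens regardless of date.
Ordering the rest by effective date: C (2/6/2014), E (3/21/2014), B (6/23/2015), F (7/6/2015), D (12/3/2015).
Because F would otherwise rank above D, the subordination swaps them.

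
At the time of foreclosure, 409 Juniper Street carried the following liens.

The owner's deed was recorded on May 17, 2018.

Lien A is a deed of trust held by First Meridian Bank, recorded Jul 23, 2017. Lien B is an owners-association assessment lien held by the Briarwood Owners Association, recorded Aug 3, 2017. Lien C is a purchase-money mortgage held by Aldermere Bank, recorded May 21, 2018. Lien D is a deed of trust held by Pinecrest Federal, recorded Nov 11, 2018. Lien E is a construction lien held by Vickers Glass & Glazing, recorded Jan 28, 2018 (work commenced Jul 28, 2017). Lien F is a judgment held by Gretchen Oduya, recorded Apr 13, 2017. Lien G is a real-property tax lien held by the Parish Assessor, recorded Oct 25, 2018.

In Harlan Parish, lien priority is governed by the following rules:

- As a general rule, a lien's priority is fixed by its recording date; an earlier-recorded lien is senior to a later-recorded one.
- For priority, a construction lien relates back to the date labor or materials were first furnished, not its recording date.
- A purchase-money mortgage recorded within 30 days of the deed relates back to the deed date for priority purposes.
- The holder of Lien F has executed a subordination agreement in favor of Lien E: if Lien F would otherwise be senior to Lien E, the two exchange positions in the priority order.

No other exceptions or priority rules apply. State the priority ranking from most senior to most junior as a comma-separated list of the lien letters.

Adjusting effective dates: C relates back to the deed date May 17, 2018; E's effective date is Jul 28, 2017, when work began.
Ordering by effective date: F (Apr 13, 2017), A (Jul 23, 2017), E (Jul 28, 2017), B (Aug 3, 2017), C (May 17, 2018), G (Oct 25, 2018), D (Nov 11, 2018).
F is senior to E before the subordination, so the two trade places.

E, A, F, B, C, G, D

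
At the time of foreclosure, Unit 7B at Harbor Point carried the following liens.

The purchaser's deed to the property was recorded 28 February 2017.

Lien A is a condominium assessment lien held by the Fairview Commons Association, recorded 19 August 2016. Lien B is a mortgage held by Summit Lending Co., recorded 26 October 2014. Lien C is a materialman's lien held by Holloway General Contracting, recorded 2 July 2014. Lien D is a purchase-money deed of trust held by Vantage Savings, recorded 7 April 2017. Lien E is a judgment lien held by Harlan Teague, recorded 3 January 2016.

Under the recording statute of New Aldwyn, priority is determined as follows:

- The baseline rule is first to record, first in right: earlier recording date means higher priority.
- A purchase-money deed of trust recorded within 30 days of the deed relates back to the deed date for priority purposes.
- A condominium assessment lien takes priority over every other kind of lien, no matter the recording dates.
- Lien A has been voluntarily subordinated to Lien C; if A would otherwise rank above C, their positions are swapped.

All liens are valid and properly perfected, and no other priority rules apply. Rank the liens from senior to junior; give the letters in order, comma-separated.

C, A, B, E, D

Effective dates: D was recorded 38 days after the deed, outside the 30-day window, so it keeps its recording date.
A is a condominium assessment lien and takes priority over every other lien.
Among the remaining liens, by effective date: C (2 July 2014), B (26 October 2014), E (3 January 2016), D (7 April 2017).
The subordination applies — A was senior to C — so A and C swap.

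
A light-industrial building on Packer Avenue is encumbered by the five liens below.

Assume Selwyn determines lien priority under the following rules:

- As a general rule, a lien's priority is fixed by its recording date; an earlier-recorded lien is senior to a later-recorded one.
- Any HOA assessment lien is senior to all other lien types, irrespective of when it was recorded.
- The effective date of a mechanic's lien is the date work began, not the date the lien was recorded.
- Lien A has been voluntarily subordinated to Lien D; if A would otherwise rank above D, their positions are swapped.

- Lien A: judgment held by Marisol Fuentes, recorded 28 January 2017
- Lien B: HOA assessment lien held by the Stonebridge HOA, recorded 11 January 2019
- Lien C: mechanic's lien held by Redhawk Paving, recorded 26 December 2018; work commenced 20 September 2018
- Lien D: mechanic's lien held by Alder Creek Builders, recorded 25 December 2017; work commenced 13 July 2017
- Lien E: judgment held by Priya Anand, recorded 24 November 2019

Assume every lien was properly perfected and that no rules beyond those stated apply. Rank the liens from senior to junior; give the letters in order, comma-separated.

Effective dates: C is treated as recorded 20 September 2018, the work-commencement date; D's effective date is 13 July 2017, when work began.
B is an HOA assessment lien and takes priority over every other lien.
Remaining liens by effective date: A (28 January 2017), D (13 July 2017), C (20 September 2018), E (24 November 2019).
Because A would otherwise rank above D, the subordination swaps them.

B, D, A, C, E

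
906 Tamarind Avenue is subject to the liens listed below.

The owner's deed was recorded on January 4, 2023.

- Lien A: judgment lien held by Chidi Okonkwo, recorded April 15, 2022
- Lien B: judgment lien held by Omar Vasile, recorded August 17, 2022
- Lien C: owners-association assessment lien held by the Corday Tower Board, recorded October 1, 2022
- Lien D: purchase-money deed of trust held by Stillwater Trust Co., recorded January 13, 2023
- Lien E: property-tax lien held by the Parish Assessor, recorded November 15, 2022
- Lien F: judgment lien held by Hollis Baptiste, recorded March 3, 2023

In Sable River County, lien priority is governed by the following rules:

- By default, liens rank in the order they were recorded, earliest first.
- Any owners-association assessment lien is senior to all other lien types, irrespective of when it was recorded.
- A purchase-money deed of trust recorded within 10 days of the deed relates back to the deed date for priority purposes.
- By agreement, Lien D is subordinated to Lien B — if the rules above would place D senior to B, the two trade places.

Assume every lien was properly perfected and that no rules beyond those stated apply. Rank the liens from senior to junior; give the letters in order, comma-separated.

C, A, B, E, D, F

Effective dates: D's effective date is the deed date, January 4, 2023.
C, as an owners-association assessment lien, has superpriority and ranks first.
Ordering the rest by effective date: A (April 15, 2022), B (August 17, 2022), E (November 15, 2022), D (January 4, 2023), F (March 3, 2023).
D is already junior to B, so the subordination agreement changes nothing.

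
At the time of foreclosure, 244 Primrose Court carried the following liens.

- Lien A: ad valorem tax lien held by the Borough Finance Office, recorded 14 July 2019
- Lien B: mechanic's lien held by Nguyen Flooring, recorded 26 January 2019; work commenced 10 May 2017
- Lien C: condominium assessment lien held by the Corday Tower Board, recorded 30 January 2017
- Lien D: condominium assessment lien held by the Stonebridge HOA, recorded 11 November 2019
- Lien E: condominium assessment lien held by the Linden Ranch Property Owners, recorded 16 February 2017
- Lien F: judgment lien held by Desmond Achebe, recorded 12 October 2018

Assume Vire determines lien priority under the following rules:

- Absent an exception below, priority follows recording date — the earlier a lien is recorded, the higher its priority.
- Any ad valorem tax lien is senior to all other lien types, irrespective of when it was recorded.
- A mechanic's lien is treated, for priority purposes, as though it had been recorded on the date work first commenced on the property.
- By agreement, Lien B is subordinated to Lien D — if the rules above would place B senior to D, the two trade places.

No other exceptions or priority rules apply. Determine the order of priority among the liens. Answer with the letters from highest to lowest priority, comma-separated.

A, C, E, D, F, B

Effective dates after the stated exceptions: B is treated as recorded 10 May 2017, the work-commencement date.
A, as an ad valorem tax lien, has superpriority and ranks first.
Remaining liens by effective date: C (30 January 2017), E (16 February 2017), B (10 May 2017), F (12 October 2018), D (11 November 2019).
B is senior to D before the subordination, so the two trade places.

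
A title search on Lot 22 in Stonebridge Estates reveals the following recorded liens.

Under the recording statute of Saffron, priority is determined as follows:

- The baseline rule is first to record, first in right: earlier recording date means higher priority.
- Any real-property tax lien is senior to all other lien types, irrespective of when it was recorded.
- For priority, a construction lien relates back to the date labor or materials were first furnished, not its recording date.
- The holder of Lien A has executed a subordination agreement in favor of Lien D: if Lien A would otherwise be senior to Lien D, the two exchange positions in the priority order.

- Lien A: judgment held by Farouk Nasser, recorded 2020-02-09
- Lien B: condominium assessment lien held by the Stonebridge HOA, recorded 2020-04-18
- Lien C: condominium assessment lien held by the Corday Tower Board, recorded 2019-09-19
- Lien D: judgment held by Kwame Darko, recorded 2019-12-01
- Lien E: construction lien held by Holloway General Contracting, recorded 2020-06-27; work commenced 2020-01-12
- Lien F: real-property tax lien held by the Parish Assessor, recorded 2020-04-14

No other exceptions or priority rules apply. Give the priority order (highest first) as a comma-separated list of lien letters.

F, C, D, E, A, B

Effective dates after the stated exceptions: E's effective date is 2020-01-12, when work began.
As a real-property tax lien, F is senior to every other lien.
Among the remaining liens, by effective date: C (2019-09-19), D (2019-12-01), E (2020-01-12), A (2020-02-09), B (2020-04-18).
Since A is not senior to D, the subordination leaves the order unchanged.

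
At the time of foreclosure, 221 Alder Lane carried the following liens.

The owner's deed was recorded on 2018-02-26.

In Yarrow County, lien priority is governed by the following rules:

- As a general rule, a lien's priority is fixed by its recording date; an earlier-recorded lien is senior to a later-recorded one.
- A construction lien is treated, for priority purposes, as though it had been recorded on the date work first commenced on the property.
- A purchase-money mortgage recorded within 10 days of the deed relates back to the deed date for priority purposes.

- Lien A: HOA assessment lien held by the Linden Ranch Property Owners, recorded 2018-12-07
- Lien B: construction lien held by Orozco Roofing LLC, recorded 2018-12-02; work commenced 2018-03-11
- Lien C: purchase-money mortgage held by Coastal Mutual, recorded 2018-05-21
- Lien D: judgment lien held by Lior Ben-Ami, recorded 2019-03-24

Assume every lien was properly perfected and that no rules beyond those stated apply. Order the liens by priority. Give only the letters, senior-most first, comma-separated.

B, C, A, D

First, effective dates: B is treated as recorded 2018-03-11, the work-commencement date; C was recorded 84 days after the deed — beyond 10 days — so no relation-back applies.
Sorted by effective date: B (2018-03-11), C (2018-05-21), A (2018-12-07), D (2019-03-24).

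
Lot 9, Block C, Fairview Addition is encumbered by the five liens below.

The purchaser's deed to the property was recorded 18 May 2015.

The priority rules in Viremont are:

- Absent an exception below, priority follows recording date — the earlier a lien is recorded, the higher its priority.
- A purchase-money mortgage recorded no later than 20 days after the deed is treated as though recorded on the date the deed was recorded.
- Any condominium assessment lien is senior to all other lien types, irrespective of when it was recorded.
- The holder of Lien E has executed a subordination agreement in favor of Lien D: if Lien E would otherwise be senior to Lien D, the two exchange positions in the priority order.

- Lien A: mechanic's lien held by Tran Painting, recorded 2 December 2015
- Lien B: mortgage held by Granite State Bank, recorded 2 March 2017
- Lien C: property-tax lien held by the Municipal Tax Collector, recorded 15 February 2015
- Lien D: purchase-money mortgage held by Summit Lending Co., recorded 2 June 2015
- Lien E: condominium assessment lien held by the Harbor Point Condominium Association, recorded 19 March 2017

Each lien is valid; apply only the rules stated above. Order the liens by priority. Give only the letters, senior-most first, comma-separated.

Adjusting effective dates: D relates back to the deed date 18 May 2015.
As a condominium assessment lien, E is senior to every other lien.
Ordering the rest by effective date: C (15 February 2015), D (18 May 2015), A (2 December 2015), B (2 March 2017).
Because E would otherwise rank above D, the subordination swaps them.

D, C, E, A, B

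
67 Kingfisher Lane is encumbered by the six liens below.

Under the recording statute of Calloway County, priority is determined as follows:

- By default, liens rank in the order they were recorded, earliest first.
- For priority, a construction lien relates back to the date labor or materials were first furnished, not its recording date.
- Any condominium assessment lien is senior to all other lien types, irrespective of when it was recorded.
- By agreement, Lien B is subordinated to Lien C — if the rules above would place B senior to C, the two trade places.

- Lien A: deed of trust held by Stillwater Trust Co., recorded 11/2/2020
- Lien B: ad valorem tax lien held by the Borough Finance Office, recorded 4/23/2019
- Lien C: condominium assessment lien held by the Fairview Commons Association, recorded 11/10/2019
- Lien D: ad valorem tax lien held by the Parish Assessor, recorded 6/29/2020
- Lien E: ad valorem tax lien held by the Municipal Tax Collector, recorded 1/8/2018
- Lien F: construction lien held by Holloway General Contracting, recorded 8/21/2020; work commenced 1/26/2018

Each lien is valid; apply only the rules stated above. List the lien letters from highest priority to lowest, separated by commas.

Effective dates after the stated exceptions: F relates back to 1/26/2018 (work commenced).
C, as a condominium assessment lien, has superpriority and ranks first.
Ordering the rest by effective date: E (1/8/2018), F (1/26/2018), B (4/23/2019), D (6/29/2020), A (11/2/2020).
Since B is not senior to C, the subordination leaves the order unchanged.

C, E, F, B, D, A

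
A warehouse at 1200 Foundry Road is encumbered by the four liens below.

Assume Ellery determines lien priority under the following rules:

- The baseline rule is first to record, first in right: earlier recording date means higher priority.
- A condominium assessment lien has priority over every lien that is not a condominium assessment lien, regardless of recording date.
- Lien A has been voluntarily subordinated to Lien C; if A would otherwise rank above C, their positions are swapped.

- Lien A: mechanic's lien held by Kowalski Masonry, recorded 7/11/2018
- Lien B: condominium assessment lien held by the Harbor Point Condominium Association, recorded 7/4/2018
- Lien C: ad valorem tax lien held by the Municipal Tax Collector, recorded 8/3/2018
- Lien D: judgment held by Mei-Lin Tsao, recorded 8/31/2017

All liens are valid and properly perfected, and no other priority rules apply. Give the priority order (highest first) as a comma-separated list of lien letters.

B, as a condominium assessment lien, has superpriority and ranks first.
Among the remaining liens, by effective date: D (8/31/2017), A (7/11/2018), C (8/3/2018).
The subordination applies — A was senior to C — so A and C swap.

B, D, C, A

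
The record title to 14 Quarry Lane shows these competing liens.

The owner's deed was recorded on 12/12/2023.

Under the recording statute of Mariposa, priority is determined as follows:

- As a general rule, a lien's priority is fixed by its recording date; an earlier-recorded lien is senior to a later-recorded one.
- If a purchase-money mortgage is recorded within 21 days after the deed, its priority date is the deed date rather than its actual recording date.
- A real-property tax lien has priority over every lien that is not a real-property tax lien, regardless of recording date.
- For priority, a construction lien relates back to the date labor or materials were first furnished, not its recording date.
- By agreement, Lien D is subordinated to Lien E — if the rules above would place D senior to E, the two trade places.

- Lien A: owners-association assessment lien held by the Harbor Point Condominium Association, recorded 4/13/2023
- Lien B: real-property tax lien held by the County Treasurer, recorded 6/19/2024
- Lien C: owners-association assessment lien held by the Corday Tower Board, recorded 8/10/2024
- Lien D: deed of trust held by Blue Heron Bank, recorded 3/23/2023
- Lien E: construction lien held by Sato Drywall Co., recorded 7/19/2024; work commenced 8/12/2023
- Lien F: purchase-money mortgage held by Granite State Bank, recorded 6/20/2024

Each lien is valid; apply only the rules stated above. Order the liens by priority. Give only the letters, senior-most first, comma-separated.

Effective dates after the stated exceptions: E relates back to 8/12/2023 (work commenced); F missed the 21-day window (191 days after the deed), so its recording date stands.
B is a real-property tax lien, so it outranks all other liens regardless of date.
Ordering the rest by effective date: D (3/23/2023), A (4/13/2023), E (8/12/2023), F (6/20/2024), C (8/10/2024).
D would otherwise be senior to E, so under the subordination agreement D and E exchange positions.

B, E, A, D, F, C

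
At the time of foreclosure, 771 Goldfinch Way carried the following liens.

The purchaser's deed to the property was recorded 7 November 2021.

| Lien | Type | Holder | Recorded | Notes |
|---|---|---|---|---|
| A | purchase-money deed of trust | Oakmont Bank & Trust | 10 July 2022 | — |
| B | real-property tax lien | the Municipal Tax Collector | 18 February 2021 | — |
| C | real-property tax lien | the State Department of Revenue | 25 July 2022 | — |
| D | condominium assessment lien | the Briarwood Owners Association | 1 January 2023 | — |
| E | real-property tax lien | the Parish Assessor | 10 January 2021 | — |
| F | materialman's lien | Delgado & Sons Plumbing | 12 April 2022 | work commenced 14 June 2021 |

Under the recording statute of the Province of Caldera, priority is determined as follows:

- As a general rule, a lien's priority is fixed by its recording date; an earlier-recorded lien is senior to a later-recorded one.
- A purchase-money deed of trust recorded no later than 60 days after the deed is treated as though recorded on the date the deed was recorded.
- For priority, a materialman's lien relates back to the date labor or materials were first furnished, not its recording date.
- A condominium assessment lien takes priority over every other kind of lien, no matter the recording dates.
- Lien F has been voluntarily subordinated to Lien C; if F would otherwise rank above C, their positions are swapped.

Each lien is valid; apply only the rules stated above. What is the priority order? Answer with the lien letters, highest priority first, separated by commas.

D, E, B, C, A, F

First, effective dates: A was recorded 245 days after the deed, outside the 60-day window, so it keeps its recording date; F is treated as recorded 14 June 2021, the work-commencement date.
D, as a condominium assessment lien, has superpriority and ranks first.
Among the remaining liens, by effective date: E (10 January 2021), B (18 February 2021), F (14 June 2021), A (10 July 2022), C (25 July 2022).
Because F would otherwise rank above C, the subordination swaps them.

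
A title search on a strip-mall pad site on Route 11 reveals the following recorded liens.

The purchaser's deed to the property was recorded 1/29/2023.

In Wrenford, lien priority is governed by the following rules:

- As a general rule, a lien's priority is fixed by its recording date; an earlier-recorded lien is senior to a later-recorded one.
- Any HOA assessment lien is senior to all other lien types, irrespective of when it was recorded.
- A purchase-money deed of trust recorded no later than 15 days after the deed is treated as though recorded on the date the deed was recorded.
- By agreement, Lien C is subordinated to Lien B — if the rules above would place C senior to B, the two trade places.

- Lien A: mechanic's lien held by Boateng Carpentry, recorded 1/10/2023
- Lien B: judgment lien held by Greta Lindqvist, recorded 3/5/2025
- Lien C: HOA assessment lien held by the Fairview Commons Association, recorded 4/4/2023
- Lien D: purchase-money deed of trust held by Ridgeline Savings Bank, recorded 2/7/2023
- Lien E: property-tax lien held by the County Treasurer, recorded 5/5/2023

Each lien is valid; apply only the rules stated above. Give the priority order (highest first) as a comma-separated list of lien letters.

B, A, D, E, C

Effective dates: D was recorded within the 15-day window, so its effective date is the deed date 1/29/2023.
C, as an HOA assessment lien, has superpriority and ranks first.
Ordering the rest by effective date: A (1/10/2023), D (1/29/2023), E (5/5/2023), B (3/5/2025).
Because C would otherwise rank above B, the subordination swaps them.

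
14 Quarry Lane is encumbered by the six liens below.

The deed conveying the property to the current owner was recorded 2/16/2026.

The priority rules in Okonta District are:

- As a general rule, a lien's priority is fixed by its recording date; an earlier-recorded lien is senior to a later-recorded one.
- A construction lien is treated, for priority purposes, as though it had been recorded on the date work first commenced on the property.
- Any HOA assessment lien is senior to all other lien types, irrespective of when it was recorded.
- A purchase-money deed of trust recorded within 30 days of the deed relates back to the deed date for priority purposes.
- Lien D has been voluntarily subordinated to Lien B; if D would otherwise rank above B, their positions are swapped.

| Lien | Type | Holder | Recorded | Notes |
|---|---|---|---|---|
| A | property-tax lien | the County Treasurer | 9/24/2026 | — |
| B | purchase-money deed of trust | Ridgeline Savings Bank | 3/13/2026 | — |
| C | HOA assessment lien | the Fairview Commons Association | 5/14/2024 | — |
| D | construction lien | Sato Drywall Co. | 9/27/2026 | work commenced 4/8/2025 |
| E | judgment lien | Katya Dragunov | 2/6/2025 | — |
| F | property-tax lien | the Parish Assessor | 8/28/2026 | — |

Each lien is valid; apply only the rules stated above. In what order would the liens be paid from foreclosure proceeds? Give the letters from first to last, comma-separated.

Adjusting effective dates: B was recorded within the 30-day window, so its effective date is the deed date 2/16/2026; D is treated as recorded 4/8/2025, the work-commencement date.
As an HOA assessment lien, C is senior to every other lien.
Among the remaining liens, by effective date: E (2/6/2025), D (4/8/2025), B (2/16/2026), F (8/28/2026), A (9/24/2026).
D is senior to B before the subordination, so the two trade places.

C, E, B, D, F, A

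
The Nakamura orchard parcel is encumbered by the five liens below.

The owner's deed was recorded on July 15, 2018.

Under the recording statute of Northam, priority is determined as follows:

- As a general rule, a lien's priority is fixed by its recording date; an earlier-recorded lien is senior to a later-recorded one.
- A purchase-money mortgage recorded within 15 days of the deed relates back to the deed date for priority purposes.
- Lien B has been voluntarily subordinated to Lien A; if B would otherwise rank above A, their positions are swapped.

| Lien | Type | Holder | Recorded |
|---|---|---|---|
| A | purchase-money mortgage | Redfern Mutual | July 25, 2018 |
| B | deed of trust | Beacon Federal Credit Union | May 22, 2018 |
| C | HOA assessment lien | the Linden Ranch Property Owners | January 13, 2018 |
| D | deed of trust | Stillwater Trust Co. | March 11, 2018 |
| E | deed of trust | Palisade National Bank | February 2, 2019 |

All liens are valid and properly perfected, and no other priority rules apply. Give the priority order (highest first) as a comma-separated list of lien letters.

Effective dates: A was recorded within the 15-day window, so its effective date is the deed date July 15, 2018.
Sorted by effective date: C (January 13, 2018), D (March 11, 2018), B (May 22, 2018), A (July 15, 2018), E (February 2, 2019).
Because B would otherwise rank above A, the subordination swaps them.

C, D, A, B, E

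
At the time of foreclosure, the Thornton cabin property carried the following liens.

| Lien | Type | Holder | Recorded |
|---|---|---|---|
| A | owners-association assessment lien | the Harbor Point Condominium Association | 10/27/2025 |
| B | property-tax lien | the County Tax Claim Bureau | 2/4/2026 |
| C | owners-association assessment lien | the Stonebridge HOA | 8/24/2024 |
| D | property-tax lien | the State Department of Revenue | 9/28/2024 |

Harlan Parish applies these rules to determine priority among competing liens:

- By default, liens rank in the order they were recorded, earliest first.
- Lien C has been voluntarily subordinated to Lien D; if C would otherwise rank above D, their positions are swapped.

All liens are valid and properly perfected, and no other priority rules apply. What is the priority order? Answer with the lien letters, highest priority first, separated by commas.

Sorted by effective date: C (8/24/2024), D (9/28/2024), A (10/27/2025), B (2/4/2026).
C would otherwise be senior to D, so under the subordination agreement C and D exchange positions.

D, C, A, B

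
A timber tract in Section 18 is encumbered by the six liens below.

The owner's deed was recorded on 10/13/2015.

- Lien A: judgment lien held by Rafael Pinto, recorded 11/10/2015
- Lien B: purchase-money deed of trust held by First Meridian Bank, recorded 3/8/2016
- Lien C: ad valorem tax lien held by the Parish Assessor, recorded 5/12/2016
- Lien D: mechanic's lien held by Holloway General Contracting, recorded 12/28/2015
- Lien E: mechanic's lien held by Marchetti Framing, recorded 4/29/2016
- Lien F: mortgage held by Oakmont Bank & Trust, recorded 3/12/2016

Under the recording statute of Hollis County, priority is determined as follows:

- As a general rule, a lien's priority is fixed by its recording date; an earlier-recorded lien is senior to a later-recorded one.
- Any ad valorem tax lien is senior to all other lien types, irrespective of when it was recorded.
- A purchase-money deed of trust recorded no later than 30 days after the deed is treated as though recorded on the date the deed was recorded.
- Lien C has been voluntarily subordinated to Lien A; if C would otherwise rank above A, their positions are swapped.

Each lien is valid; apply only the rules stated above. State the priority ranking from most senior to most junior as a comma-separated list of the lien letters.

First, effective dates: B missed the 30-day window (147 days after the deed), so its recording date stands.
As an ad valorem tax lien, C is senior to every other lien.
Ordering the rest by effective date: A (11/10/2015), D (12/28/2015), B (3/8/2016), F (3/12/2016), E (4/29/2016).
C would otherwise be senior to A, so under the subordination agreement C and A exchange positions.

A, C, D, B, F, E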